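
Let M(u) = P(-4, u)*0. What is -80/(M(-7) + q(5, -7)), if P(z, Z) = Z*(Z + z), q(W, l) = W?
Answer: -16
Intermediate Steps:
M(u) = 0 (M(u) = (u*(u - 4))*0 = (u*(-4 + u))*0 = 0)
-80/(M(-7) + q(5, -7)) = -80/(0 + 5) = -80/5 = -80*1/5 = -16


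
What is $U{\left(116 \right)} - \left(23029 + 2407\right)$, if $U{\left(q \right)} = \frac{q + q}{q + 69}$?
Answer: $- \frac{4705428}{185} \approx -25435.0$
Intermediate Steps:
$U{\left(q \right)} = \frac{2 q}{69 + q}$
$U{\left(116 \right)} - \left(23029 + 2407\right) = 2 \cdot 116 \frac{1}{69 + 116} - \left(23029 + 2407\right) = 2 \cdot 116 \cdot \frac{1}{185} - 25436 = \frac{232}{185} - 25436 = - \frac{4705428}{185}$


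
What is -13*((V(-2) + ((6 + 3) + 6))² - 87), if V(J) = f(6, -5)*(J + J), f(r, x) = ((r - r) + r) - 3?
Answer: 1014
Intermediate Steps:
f(r, x) = -3 + r (f(r, x) = (0 + r) - 3 = r - 3 = -3 + r)
V(J) = 6*J (V(J) = (-3 + 6)*(J + J) = 3*(2*J) = 6*J)
-13*((V(-2) + ((6 + 3) + 6))² - 87) = -13*((6*(-2) + ((6 + 3) + 6))² - 87) = -13*((-12 + (9 + 6))² - 87) = -13*((-12 + 15)² - 87) = -13*(3² - 87) = -13*(9 - 87) = -13*(-78) = 1014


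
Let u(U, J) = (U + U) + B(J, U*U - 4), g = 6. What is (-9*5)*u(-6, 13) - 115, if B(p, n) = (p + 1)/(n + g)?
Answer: 7760/19 ≈ 408.42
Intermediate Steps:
B(p, n) = (1 + p)/(6 + n) (B(p, n) = (p + 1)/(n + 6) = (1 + p)/(6 + n))
u(U, J) = 2*U + (1 + J)/(2 + U²) (u(U, J) = (U + U) + (1 + J)/(6 + (U*U - 4)) = 2*U + (1 + J)/(6 + (U² - 4)) = 2*U + (1 + J)/(6 + (-4 + U²)) = 2*U + (1 + J)/(2 + U²))
(-9*5)*u(-6, 13) - 115 = (-9*5)*((1 + 13 + 2*(-6)*(2 + (-6)²))/(2 + (-6)²)) - 115 = -45*(1 + 13 + 2*(-6)*(2 + 36))/(2 + 36) - 115 = -45*(1 + 13 + 2*(-6)*38)/38 - 115 = -45*(1 + 13 - 456)/38 - 115 = -45*(-442)/38 - 115 = -45*(-221/19) - 115 = 9945/19 - 115 = 7760/19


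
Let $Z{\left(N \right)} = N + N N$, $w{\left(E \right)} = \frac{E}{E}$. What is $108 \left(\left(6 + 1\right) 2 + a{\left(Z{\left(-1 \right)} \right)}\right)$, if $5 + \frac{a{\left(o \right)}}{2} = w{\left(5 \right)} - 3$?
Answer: $0$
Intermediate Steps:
$w{\left(E \right)} = 1$
$Z{\left(N \right)} = N + N^{2}$
$a{\left(o \right)} = -14$ ($a{\left(o \right)} = -10 + 2 \left(1 - 3\right) = -10 + 2 \left(-2\right) = -10 - 4 = -14$)
$108 \left(\left(6 + 1\right) 2 + a{\left(Z{\left(-1 \right)} \right)}\right) = 108 \left(\left(6 + 1\right) 2 - 14\right) = 108 \left(7 \cdot 2 - 14\right) = 108 \left(14 - 14\right) = 108 \cdot 0 = 0$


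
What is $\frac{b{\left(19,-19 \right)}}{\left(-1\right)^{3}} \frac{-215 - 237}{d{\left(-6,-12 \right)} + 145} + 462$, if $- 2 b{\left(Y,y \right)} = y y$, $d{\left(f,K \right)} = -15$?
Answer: $- \frac{10763}{65} \approx -165.58$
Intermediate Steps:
$b{\left(Y,y \right)} = - \frac{y^{2}}{2}$ ($b{\left(Y,y \right)} = - \frac{y y}{2} = - \frac{y^{2}}{2}$)
$\frac{b{\left(19,-19 \right)}}{\left(-1\right)^{3}} \frac{-215 - 237}{d{\left(-6,-12 \right)} + 145} + 462 = \frac{\left(- \frac{1}{2}\right) \left(-19\right)^{2}}{\left(-1\right)^{3}} \frac{-215 - 237}{-15 + 145} + 462 = \frac{\left(- \frac{1}{2}\right) 361}{-1} \left(- \frac{452}{130}\right) + 462 = \left(- \frac{361}{2}\right) \left(-1\right) \left(\left(-452\right) \frac{1}{130}\right) + 462 = \frac{361}{2} \left(- \frac{226}{65}\right) + 462 = - \frac{40793}{65} + 462 = - \frac{10763}{65}$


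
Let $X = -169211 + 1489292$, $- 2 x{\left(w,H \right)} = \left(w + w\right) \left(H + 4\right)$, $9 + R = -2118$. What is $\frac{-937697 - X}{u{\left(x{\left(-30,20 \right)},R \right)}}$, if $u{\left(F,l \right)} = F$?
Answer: $- \frac{1128889}{360} \approx -3135.8$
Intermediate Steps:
$R = -2127$ ($R = -9 - 2118 = -2127$)
$x{\left(w,H \right)} = - w \left(4 + H\right)$ ($x{\left(w,H \right)} = - \frac{\left(w + w\right) \left(H + 4\right)}{2} = - \frac{2 w \left(4 + H\right)}{2} = - w \left(4 + H\right)$)
$X = 1320081$
$\frac{-937697 - X}{u{\left(x{\left(-30,20 \right)},R \right)}} = \frac{-937697 - 1320081}{\left(-1\right) \left(-30\right) \left(4 + 20\right)} = \frac{-937697 - 1320081}{\left(-1\right) \left(-30\right) 24} = - \frac{2257778}{720} = \left(-2257778\right) \frac{1}{720} = - \frac{1128889}{360}$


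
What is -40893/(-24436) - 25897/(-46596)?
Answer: 317283665/142327482 ≈ 2.2293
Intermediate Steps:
-40893/(-24436) - 25897/(-46596) = -40893*(-1/24436) - 25897*(-1/46596) = 40893/24436 + 25897/46596 = 317283665/142327482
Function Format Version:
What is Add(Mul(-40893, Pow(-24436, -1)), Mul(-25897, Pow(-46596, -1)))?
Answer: Rational(317283665, 142327482) ≈ 2.2293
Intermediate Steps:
Add(Mul(-40893, Pow(-24436, -1)), Mul(-25897, Pow(-46596, -1))) = Add(Mul(-40893, Rational(-1, 24436)), Mul(-25897, Rational(-1, 46596))) = Add(Rational(40893, 24436), Rational(25897, 46596)) = Rational(317283665, 142327482)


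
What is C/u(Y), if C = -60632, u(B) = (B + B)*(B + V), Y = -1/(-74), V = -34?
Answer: 166010416/2515 ≈ 66008.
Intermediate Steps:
Y = 1/74 (Y = -1*(-1/74) = 1/74 ≈ 0.013514)
u(B) = 2*B*(-34 + B) (u(B) = (B + B)*(B - 34) = (2*B)*(-34 + B) = 2*B*(-34 + B))
C/u(Y) = -60632*37/(-34 + 1/74) = -60632/(2*(1/74)*(-2515/74)) = -60632/(-2515/2738) = -60632*(-2738/2515) = 166010416/2515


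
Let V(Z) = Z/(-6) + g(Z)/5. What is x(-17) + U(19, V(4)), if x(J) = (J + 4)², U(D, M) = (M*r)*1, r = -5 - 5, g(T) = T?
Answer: 503/3 ≈ 167.67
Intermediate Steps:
r = -10
V(Z) = Z/30 (V(Z) = Z/(-6) + Z/5 = Z*(-⅙) + Z*(⅕) = -Z/6 + Z/5 = Z/30)
U(D, M) = -10*M (U(D, M) = (M*(-10))*1 = -10*M*1 = -10*M)
x(J) = (4 + J)²
x(-17) + U(19, V(4)) = (4 - 17)² - 4/3 = (-13)² - 10*2/15 = 169 - 4/3 = 503/3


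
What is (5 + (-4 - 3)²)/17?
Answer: 54/17 ≈ 3.1765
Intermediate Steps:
(5 + (-4 - 3)²)/17 = (5 + (-7)²)*(1/17) = (5 + 49)*(1/17) = 54*(1/17) = 54/17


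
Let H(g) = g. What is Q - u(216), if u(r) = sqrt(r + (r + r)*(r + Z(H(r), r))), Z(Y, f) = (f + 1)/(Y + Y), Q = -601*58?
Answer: -34858 - sqrt(93745) ≈ -35164.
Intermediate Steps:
Q = -34858
Z(Y, f) = (1 + f)/(2*Y) (Z(Y, f) = (1 + f)/((2*Y)) = (1 + f)*(1/(2*Y)) = (1 + f)/(2*Y))
u(r) = sqrt(r + 2*r*(r + (1 + r)/(2*r))) (u(r) = sqrt(r + (r + r)*(r + (1 + r)/(2*r))) = sqrt(r + (2*r)*(r + (1 + r)/(2*r))) = sqrt(r + 2*r*(r + (1 + r)/(2*r))))
Q - u(216) = -34858 - sqrt(1 + 216 + 216*(1 + 2*216)) = -34858 - sqrt(1 + 216 + 216*(1 + 432)) = -34858 - sqrt(1 + 216 + 216*433) = -34858 - sqrt(1 + 216 + 93528) = -34858 - sqrt(93745)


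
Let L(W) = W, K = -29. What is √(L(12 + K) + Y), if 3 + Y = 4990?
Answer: √4970 ≈ 70.498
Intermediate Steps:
Y = 4987 (Y = -3 + 4990 = 4987)
√(L(12 + K) + Y) = √((12 - 29) + 4987) = √(-17 + 4987) = √4970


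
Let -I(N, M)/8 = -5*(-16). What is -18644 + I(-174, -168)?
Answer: -19284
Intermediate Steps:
I(N, M) = -640 (I(N, M) = -(-40)*(-16) = -8*80 = -640)
-18644 + I(-174, -168) = -18644 - 640 = -19284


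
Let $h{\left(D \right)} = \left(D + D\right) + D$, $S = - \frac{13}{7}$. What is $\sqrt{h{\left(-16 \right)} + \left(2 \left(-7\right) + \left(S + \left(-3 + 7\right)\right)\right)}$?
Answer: $\frac{i \sqrt{2933}}{7} \approx 7.7367 i$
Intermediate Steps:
$S = - \frac{13}{7}$ ($S = \left(-13\right) \frac{1}{7} = - \frac{13}{7} \approx -1.8571$)
$h{\left(D \right)} = 3 D$ ($h{\left(D \right)} = 2 D + D = 3 D$)
$\sqrt{h{\left(-16 \right)} + \left(2 \left(-7\right) + \left(S + \left(-3 + 7\right)\right)\right)} = \sqrt{3 \left(-16\right) + \left(2 \left(-7\right) + \left(- \frac{13}{7} + \left(-3 + 7\right)\right)\right)} = \sqrt{-48 + \left(-14 + \left(- \frac{13}{7} + 4\right)\right)} = \sqrt{-48 + \left(-14 + \frac{15}{7}\right)} = \sqrt{-48 - \frac{83}{7}} = \sqrt{- \frac{419}{7}} = \frac{i \sqrt{2933}}{7}$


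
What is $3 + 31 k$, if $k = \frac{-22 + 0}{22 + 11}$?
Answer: $- \frac{53}{3} \approx -17.667$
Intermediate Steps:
$k = - \frac{2}{3}$ ($k = - \frac{22}{33} = \left(-22\right) \frac{1}{33} = - \frac{2}{3} \approx -0.66667$)
$3 + 31 k = 3 + 31 \left(- \frac{2}{3}\right) = 3 - \frac{62}{3} = - \frac{53}{3}$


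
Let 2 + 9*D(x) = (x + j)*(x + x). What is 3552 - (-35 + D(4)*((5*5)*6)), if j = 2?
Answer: 8461/3 ≈ 2820.3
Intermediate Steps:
D(x) = -2/9 + 2*x*(2 + x)/9 (D(x) = -2/9 + ((x + 2)*(x + x))/9 = -2/9 + ((2 + x)*(2*x))/9 = -2/9 + (2*x*(2 + x))/9 = -2/9 + 2*x*(2 + x)/9)
3552 - (-35 + D(4)*((5*5)*6)) = 3552 - (-35 + (-2/9 + (2/9)*4² + (4/9)*4)*((5*5)*6)) = 3552 - (-35 + (-2/9 + (2/9)*16 + 16/9)*(25*6)) = 3552 - (-35 + (-2/9 + 32/9 + 16/9)*150) = 3552 - (-35 + (46/9)*150) = 3552 - (-35 + 2300/3) = 3552 - 1*2195/3 = 3552 - 2195/3 = 8461/3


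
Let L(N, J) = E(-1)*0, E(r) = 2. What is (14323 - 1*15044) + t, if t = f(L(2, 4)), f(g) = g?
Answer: -721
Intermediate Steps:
L(N, J) = 0 (L(N, J) = 2*0 = 0)
t = 0
(14323 - 1*15044) + t = (14323 - 1*15044) + 0 = (14323 - 15044) + 0 = -721 + 0 = -721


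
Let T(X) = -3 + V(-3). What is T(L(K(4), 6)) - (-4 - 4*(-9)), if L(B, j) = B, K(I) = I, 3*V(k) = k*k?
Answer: -32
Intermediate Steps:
V(k) = k²/3 (V(k) = (k*k)/3 = k²/3)
T(X) = 0 (T(X) = -3 + (⅓)*(-3)² = -3 + (⅓)*9 = -3 + 3 = 0)
T(L(K(4), 6)) - (-4 - 4*(-9)) = 0 - (-4 - 4*(-9)) = 0 - (-4 + 36) = 0 - 1*32 = 0 - 32 = -32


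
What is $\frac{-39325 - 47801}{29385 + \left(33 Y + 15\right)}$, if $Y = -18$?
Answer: $- \frac{14521}{4801} \approx -3.0246$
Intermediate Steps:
$\frac{-39325 - 47801}{29385 + \left(33 Y + 15\right)} = \frac{-39325 - 47801}{29385 + \left(33 \left(-18\right) + 15\right)} = - \frac{87126}{29385 + \left(-594 + 15\right)} = - \frac{87126}{29385 - 579} = - \frac{87126}{28806} = \left(-87126\right) \frac{1}{28806} = - \frac{14521}{4801}$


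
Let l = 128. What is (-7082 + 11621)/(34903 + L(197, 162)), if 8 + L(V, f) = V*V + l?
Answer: 4539/73832 ≈ 0.061477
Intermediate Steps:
L(V, f) = 120 + V² (L(V, f) = -8 + (V*V + 128) = -8 + (V² + 128) = -8 + (128 + V²) = 120 + V²)
(-7082 + 11621)/(34903 + L(197, 162)) = (-7082 + 11621)/(34903 + (120 + 197²)) = 4539/(34903 + (120 + 38809)) = 4539/(34903 + 38929) = 4539/73832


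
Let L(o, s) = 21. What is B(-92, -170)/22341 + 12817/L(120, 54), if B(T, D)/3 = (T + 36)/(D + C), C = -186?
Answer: 1213555715/1988349 ≈ 610.33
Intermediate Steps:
B(T, D) = 3*(36 + T)/(-186 + D) (B(T, D) = 3*((T + 36)/(D - 186)) = 3*((36 + T)/(-186 + D)) = 3*(36 + T)/(-186 + D))
B(-92, -170)/22341 + 12817/L(120, 54) = (3*(36 - 92)/(-186 - 170))/22341 + 12817/21 = (3*(-56)/(-356))*(1/22341) + 12817*(1/21) = (3*(-1/356)*(-56))*(1/22341) + 1831/3 = (42/89)*(1/22341) + 1831/3 = 14/662783 + 1831/3 = 1213555715/1988349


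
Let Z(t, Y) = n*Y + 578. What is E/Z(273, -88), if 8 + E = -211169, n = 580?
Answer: 211177/50462 ≈ 4.1849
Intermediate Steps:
E = -211177 (E = -8 - 211169 = -211177)
Z(t, Y) = 578 + 580*Y (Z(t, Y) = 580*Y + 578 = 578 + 580*Y)
E/Z(273, -88) = -211177/(578 + 580*(-88)) = -211177/(578 - 51040) = -211177/(-50462) = -211177*(-1/50462) = 211177/50462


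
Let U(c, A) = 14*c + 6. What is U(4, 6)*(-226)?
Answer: -14012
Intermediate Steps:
U(c, A) = 6 + 14*c
U(4, 6)*(-226) = (6 + 14*4)*(-226) = (6 + 56)*(-226) = 62*(-226) = -14012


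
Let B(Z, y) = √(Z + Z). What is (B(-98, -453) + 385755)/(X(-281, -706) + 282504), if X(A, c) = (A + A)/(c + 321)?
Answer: 148515675/108764602 + 2695*I/54382301 ≈ 1.3655 + 4.9557e-5*I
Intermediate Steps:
B(Z, y) = √2*√Z (B(Z, y) = √(2*Z) = √2*√Z)
X(A, c) = 2*A/(321 + c) (X(A, c) = (2*A)/(321 + c) = 2*A/(321 + c))
(B(-98, -453) + 385755)/(X(-281, -706) + 282504) = (√2*√(-98) + 385755)/(2*(-281)/(321 - 706) + 282504) = (√2*(7*I*√2) + 385755)/(2*(-281)/(-385) + 282504) = (14*I + 385755)/(2*(-281)*(-1/385) + 282504) = (385755 + 14*I)/(562/385 + 282504) = (385755 + 14*I)/(108764602/385) = (385755 + 14*I)*(385/108764602) = 148515675/108764602 + 2695*I/54382301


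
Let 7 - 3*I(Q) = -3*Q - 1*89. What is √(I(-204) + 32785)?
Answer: √32613 ≈ 180.59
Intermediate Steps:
I(Q) = 32 + Q (I(Q) = 7/3 - (-3*Q - 1*89)/3 = 7/3 - (-3*Q - 89)/3 = 7/3 - (-89 - 3*Q)/3 = 7/3 + (89/3 + Q) = 32 + Q)
√(I(-204) + 32785) = √((32 - 204) + 32785) = √(-172 + 32785) = √32613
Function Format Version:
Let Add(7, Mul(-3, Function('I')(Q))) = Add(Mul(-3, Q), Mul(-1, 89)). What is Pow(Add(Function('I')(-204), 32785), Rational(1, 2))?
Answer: Pow(32613, Rational(1, 2)) ≈ 180.59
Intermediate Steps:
Function('I')(Q) = Add(32, Q) (Function('I')(Q) = Add(Rational(7, 3), Mul(Rational(-1, 3), Add(Mul(-3, Q), Mul(-1, 89)))) = Add(Rational(7, 3), Mul(Rational(-1, 3), Add(Mul(-3, Q), -89))) = Add(Rational(7, 3), Mul(Rational(-1, 3), Add(-89, Mul(-3, Q)))) = Add(Rational(7, 3), Add(Rational(89, 3), Q)) = Add(32, Q))
Pow(Add(Function('I')(-204), 32785), Rational(1, 2)) = Pow(Add(Add(32, -204), 32785), Rational(1, 2)) = Pow(Add(-172, 32785), Rational(1, 2)) = Pow(32613, Rational(1, 2))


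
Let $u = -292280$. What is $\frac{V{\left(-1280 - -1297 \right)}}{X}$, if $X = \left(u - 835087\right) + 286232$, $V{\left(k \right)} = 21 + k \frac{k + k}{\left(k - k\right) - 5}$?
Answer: $\frac{473}{4205675} \approx 0.00011247$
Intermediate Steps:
$V{\left(k \right)} = 21 - \frac{2 k^{2}}{5}$ ($V{\left(k \right)} = 21 + k \frac{2 k}{0 - 5} = 21 + k \frac{2 k}{-5} = 21 + k 2 k \left(- \frac{1}{5}\right) = 21 + k \left(- \frac{2 k}{5}\right) = 21 - \frac{2 k^{2}}{5}$)
$X = -841135$ ($X = \left(-292280 - 835087\right) + 286232 = -1127367 + 286232 = -841135$)
$\frac{V{\left(-1280 - -1297 \right)}}{X} = \frac{21 - \frac{2 \left(-1280 - -1297\right)^{2}}{5}}{-841135} = \left(21 - \frac{2 \left(-1280 + 1297\right)^{2}}{5}\right) \left(- \frac{1}{841135}\right) = \left(21 - \frac{2 \cdot 17^{2}}{5}\right) \left(- \frac{1}{841135}\right) = \left(21 - \frac{578}{5}\right) \left(- \frac{1}{841135}\right) = \left(- \frac{473}{5}\right) \left(- \frac{1}{841135}\right) = \frac{473}{4205675}$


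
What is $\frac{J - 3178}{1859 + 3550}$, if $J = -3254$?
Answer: $- \frac{2144}{1803} \approx -1.1891$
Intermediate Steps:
$\frac{J - 3178}{1859 + 3550} = \frac{-3254 - 3178}{1859 + 3550} = - \frac{6432}{5409} = \left(-6432\right) \frac{1}{5409} = - \frac{2144}{1803}$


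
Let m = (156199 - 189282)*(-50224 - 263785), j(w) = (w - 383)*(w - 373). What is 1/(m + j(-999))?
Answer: 1/10390255851 ≈ 9.6244e-11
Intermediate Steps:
j(w) = (-383 + w)*(-373 + w)
m = 10388359747 (m = -33083*(-314009) = 10388359747)
1/(m + j(-999)) = 1/(10388359747 + (142859 + (-999)² - 756*(-999))) = 1/(10388359747 + (142859 + 998001 + 755244)) = 1/(10388359747 + 1896104) = 1/10390255851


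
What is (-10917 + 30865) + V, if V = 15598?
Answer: 35546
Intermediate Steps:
(-10917 + 30865) + V = (-10917 + 30865) + 15598 = 19948 + 15598 = 35546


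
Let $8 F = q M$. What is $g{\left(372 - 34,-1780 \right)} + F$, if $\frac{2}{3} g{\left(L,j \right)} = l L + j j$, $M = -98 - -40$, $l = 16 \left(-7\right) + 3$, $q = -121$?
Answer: $\frac{18792857}{4} \approx 4.6982 \cdot 10^{6}$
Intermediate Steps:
$l = -109$ ($l = -112 + 3 = -109$)
$M = -58$ ($M = -98 + 40 = -58$)
$g{\left(L,j \right)} = - \frac{327 L}{2} + \frac{3 j^{2}}{2}$ ($g{\left(L,j \right)} = \frac{3 \left(- 109 L + j j\right)}{2} = \frac{3 \left(- 109 L + j^{2}\right)}{2} = \frac{3 \left(j^{2} - 109 L\right)}{2} = - \frac{327 L}{2} + \frac{3 j^{2}}{2}$)
$F = \frac{3509}{4}$ ($F = \frac{\left(-121\right) \left(-58\right)}{8} = \frac{1}{8} \cdot 7018 = \frac{3509}{4} \approx 877.25$)
$g{\left(372 - 34,-1780 \right)} + F = \left(- \frac{327 \left(372 - 34\right)}{2} + \frac{3 \left(-1780\right)^{2}}{2}\right) + \frac{3509}{4} = \left(- \frac{327 \left(372 - 34\right)}{2} + \frac{3}{2} \cdot 3168400\right) + \frac{3509}{4} = \left(\left(- \frac{327}{2}\right) 338 + 4752600\right) + \frac{3509}{4} = \left(-55263 + 4752600\right) + \frac{3509}{4} = 4697337 + \frac{3509}{4} = \frac{18792857}{4}$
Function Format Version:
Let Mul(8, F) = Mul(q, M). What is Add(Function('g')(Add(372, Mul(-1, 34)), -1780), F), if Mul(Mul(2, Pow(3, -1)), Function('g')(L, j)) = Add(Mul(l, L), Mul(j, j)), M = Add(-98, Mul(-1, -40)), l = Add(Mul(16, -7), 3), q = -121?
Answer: Rational(18792857, 4) ≈ 4.6982e+6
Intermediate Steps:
l = -109 (l = Add(-112, 3) = -109)
M = -58 (M = Add(-98, 40) = -58)
Function('g')(L, j) = Add(Mul(Rational(-327, 2), L), Mul(Rational(3, 2), Pow(j, 2))) (Function('g')(L, j) = Mul(Rational(3, 2), Add(Mul(-109, L), Mul(j, j))) = Mul(Rational(3, 2), Add(Mul(-109, L), Pow(j, 2))) = Mul(Rational(3, 2), Add(Pow(j, 2), Mul(-109, L))) = Add(Mul(Rational(-327, 2), L), Mul(Rational(3, 2), Pow(j, 2))))
F = Rational(3509, 4) (F = Mul(Rational(1, 8), Mul(-121, -58)) = Mul(Rational(1, 8), 7018) = Rational(3509, 4) ≈ 877.25)
Add(Function('g')(Add(372, Mul(-1, 34)), -1780), F) = Add(Add(Mul(Rational(-327, 2), Add(372, Mul(-1, 34))), Mul(Rational(3, 2), Pow(-1780, 2))), Rational(3509, 4)) = Add(Add(Mul(Rational(-327, 2), Add(372, -34)), Mul(Rational(3, 2), 3168400)), Rational(3509, 4)) = Add(Add(Mul(Rational(-327, 2), 338), 4752600), Rational(3509, 4)) = Add(Add(-55263, 4752600), Rational(3509, 4)) = Add(4697337, Rational(3509, 4)) = Rational(18792857, 4)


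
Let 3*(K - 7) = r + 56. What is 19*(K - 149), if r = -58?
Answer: -8132/3 ≈ -2710.7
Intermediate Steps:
K = 19/3 (K = 7 + (-58 + 56)/3 = 7 + (⅓)*(-2) = 7 - ⅔ = 19/3 ≈ 6.3333)
19*(K - 149) = 19*(19/3 - 149) = 19*(-428/3) = -8132/3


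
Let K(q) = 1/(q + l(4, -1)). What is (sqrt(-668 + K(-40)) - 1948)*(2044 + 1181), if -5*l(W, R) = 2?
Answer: -6282300 + 3225*I*sqrt(27258082)/202 ≈ -6.2823e+6 + 83354.0*I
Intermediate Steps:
l(W, R) = -2/5 (l(W, R) = -1/5*2 = -2/5)
K(q) = 1/(-2/5 + q) (K(q) = 1/(q - 2/5) = 1/(-2/5 + q))
(sqrt(-668 + K(-40)) - 1948)*(2044 + 1181) = (sqrt(-668 + 5/(-2 + 5*(-40))) - 1948)*(2044 + 1181) = (sqrt(-668 + 5/(-2 - 200)) - 1948)*3225 = (sqrt(-668 + 5/(-202)) - 1948)*3225 = (sqrt(-668 + 5*(-1/202)) - 1948)*3225 = (sqrt(-668 - 5/202) - 1948)*3225 = (sqrt(-134941/202) - 1948)*3225 = (I*sqrt(27258082)/202 - 1948)*3225 = (-1948 + I*sqrt(27258082)/202)*3225 = -6282300 + 3225*I*sqrt(27258082)/202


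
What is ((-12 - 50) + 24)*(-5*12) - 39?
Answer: 2241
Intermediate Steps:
((-12 - 50) + 24)*(-5*12) - 39 = (-62 + 24)*(-60) - 39 = -38*(-60) - 39 = 2280 - 39 = 2241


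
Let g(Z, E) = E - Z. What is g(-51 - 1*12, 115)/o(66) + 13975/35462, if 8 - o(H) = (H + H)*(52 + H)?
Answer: 1077809/2816696 ≈ 0.38265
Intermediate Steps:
o(H) = 8 - 2*H*(52 + H) (o(H) = 8 - (H + H)*(52 + H) = 8 - 2*H*(52 + H))
g(-51 - 1*12, 115)/o(66) + 13975/35462 = (115 - (-51 - 1*12))/(8 - 104*66 - 2*66**2) + 13975/35462 = (115 - (-51 - 12))/(8 - 6864 - 2*4356) + 13975*(1/35462) = (115 - 1*(-63))/(8 - 6864 - 8712) + 13975/35462 = (115 + 63)/(-15568) + 13975/35462 = 178*(-1/15568) + 13975/35462 = -89/7784 + 13975/35462 = 1077809/2816696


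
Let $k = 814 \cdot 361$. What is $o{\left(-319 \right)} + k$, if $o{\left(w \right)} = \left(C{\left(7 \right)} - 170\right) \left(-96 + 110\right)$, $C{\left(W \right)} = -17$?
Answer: $291236$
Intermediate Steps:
$k = 293854$
$o{\left(w \right)} = -2618$ ($o{\left(w \right)} = \left(-17 - 170\right) \left(-96 + 110\right) = \left(-187\right) 14 = -2618$)
$o{\left(-319 \right)} + k = -2618 + 293854 = 291236$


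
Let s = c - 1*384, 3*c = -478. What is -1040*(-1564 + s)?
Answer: 6574880/3 ≈ 2.1916e+6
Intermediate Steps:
c = -478/3 (c = (⅓)*(-478) = -478/3 ≈ -159.33)
s = -1630/3 (s = -478/3 - 1*384 = -478/3 - 384 = -1630/3 ≈ -543.33)
-1040*(-1564 + s) = -1040*(-1564 - 1630/3) = -1040*(-6322/3) = 6574880/3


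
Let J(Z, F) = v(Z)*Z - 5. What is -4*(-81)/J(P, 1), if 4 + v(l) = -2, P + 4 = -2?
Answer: 324/31 ≈ 10.452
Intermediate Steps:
P = -6 (P = -4 - 2 = -6)
v(l) = -6 (v(l) = -4 - 2 = -6)
J(Z, F) = -5 - 6*Z (J(Z, F) = -6*Z - 5 = -5 - 6*Z)
-4*(-81)/J(P, 1) = -4*(-81)/(-5 - 6*(-6)) = -4*(-81)/(-5 + 36) = -4*(-81)/31 = -4*(-81/31) = 324/31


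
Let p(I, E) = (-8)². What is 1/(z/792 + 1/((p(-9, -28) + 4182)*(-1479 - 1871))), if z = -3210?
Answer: -10668075/43238032 ≈ -0.24673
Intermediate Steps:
p(I, E) = 64
1/(z/792 + 1/((p(-9, -28) + 4182)*(-1479 - 1871))) = 1/(-3210/792 + 1/((64 + 4182)*(-1479 - 1871))) = 1/(-3210*1/792 + 1/(4246*(-3350))) = 1/(-535/132 + (1/4246)*(-1/3350)) = 1/(-535/132 - 1/14224100) = 1/(-43238032/10668075) = -10668075/43238032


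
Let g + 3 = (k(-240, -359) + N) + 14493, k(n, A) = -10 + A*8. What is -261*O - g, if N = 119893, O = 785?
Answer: -336386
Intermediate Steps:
k(n, A) = -10 + 8*A
g = 131501 (g = -3 + (((-10 + 8*(-359)) + 119893) + 14493) = -3 + (((-10 - 2872) + 119893) + 14493) = -3 + ((-2882 + 119893) + 14493) = -3 + (117011 + 14493) = -3 + 131504 = 131501)
-261*O - g = -261*785 - 1*131501 = -204885 - 131501 = -336386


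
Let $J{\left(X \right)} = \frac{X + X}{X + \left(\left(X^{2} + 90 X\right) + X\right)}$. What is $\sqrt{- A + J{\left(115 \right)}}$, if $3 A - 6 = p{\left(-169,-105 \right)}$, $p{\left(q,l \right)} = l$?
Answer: $\frac{\sqrt{157159}}{69} \approx 5.7454$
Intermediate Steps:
$A = -33$ ($A = 2 + \frac{1}{3} \left(-105\right) = 2 - 35 = -33$)
$J{\left(X \right)} = \frac{2 X}{X^{2} + 92 X}$ ($J{\left(X \right)} = \frac{2 X}{X + \left(X^{2} + 91 X\right)} = \frac{2 X}{X^{2} + 92 X}$)
$\sqrt{- A + J{\left(115 \right)}} = \sqrt{\left(-1\right) \left(-33\right) + \frac{2}{92 + 115}} = \sqrt{33 + \frac{2}{207}} = \sqrt{\frac{6833}{207}} = \frac{\sqrt{157159}}{69}$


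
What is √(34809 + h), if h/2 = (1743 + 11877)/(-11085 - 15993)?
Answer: √708940296701/4513 ≈ 186.57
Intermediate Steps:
h = -4540/4513 (h = 2*((1743 + 11877)/(-11085 - 15993)) = 2*(13620/(-27078)) = 2*(13620*(-1/27078)) = 2*(-2270/4513) = -4540/4513 ≈ -1.0060)
√(34809 + h) = √(34809 - 4540/4513) = √(157088477/4513) = √708940296701/4513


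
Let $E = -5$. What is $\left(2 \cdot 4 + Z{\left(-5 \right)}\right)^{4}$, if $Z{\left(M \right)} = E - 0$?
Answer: $81$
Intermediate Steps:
$Z{\left(M \right)} = -5$ ($Z{\left(M \right)} = -5 - 0 = -5 + 0 = -5$)
$\left(2 \cdot 4 + Z{\left(-5 \right)}\right)^{4} = \left(2 \cdot 4 - 5\right)^{4} = \left(8 - 5\right)^{4} = 3^{4} = 81$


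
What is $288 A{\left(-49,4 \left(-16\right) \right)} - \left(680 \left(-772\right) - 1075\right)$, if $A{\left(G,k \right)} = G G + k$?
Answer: $1199091$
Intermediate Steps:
$A{\left(G,k \right)} = k + G^{2}$ ($A{\left(G,k \right)} = G^{2} + k = k + G^{2}$)
$288 A{\left(-49,4 \left(-16\right) \right)} - \left(680 \left(-772\right) - 1075\right) = 288 \left(4 \left(-16\right) + \left(-49\right)^{2}\right) - \left(680 \left(-772\right) - 1075\right) = 288 \left(-64 + 2401\right) - \left(-524960 - 1075\right) = 288 \cdot 2337 - -526035 = 673056 + 526035 = 1199091$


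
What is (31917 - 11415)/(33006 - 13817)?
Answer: 20502/19189 ≈ 1.0684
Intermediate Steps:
(31917 - 11415)/(33006 - 13817) = 20502/19189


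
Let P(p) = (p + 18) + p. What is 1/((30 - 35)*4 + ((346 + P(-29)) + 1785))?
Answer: 1/2071 ≈ 0.00048286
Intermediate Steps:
P(p) = 18 + 2*p (P(p) = (18 + p) + p = 18 + 2*p)
1/((30 - 35)*4 + ((346 + P(-29)) + 1785)) = 1/((30 - 35)*4 + ((346 + (18 + 2*(-29))) + 1785)) = 1/(-5*4 + ((346 + (18 - 58)) + 1785)) = 1/(-20 + ((346 - 40) + 1785)) = 1/(-20 + (306 + 1785)) = 1/(-20 + 2091) = 1/2071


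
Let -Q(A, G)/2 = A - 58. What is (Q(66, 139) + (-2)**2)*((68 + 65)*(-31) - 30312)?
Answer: 413220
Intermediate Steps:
Q(A, G) = 116 - 2*A (Q(A, G) = -2*(A - 58) = -2*(-58 + A) = 116 - 2*A)
(Q(66, 139) + (-2)**2)*((68 + 65)*(-31) - 30312) = ((116 - 2*66) + (-2)**2)*((68 + 65)*(-31) - 30312) = ((116 - 132) + 4)*(133*(-31) - 30312) = (-16 + 4)*(-4123 - 30312) = -12*(-34435) = 413220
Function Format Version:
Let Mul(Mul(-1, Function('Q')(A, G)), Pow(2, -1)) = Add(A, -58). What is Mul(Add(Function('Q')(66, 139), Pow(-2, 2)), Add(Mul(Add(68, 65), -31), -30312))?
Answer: 413220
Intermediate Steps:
Function('Q')(A, G) = Add(116, Mul(-2, A)) (Function('Q')(A, G) = Mul(-2, Add(A, -58)) = Mul(-2, Add(-58, A)) = Add(116, Mul(-2, A)))
Mul(Add(Function('Q')(66, 139), Pow(-2, 2)), Add(Mul(Add(68, 65), -31), -30312)) = Mul(Add(Add(116, Mul(-2, 66)), Pow(-2, 2)), Add(Mul(Add(68, 65), -31), -30312)) = Mul(Add(Add(116, -132), 4), Add(Mul(133, -31), -30312)) = Mul(Add(-16, 4), Add(-4123, -30312)) = Mul(-12, -34435) = 413220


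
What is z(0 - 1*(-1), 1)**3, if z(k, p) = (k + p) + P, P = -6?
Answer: -64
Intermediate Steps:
z(k, p) = -6 + k + p (z(k, p) = (k + p) - 6 = -6 + k + p)
z(0 - 1*(-1), 1)**3 = (-6 + (0 - 1*(-1)) + 1)**3 = (-6 + (0 + 1) + 1)**3 = (-6 + 1 + 1)**3 = (-4)**3 = -64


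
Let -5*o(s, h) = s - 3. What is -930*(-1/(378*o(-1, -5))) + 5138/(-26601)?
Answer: 6440333/2234484 ≈ 2.8822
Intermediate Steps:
o(s, h) = 3/5 - s/5 (o(s, h) = -(s - 3)/5 = -(-3 + s)/5 = 3/5 - s/5)
-930*(-1/(378*o(-1, -5))) + 5138/(-26601) = -930*(-1/(378*(3/5 - 1/5*(-1)))) + 5138/(-26601) = -930*(-1/(378*(3/5 + 1/5))) + 5138*(-1/26601) = -930/((-378*4/5)) - 5138/26601 = -930/(-1512/5) - 5138/26601 = -930*(-5/1512) - 5138/26601 = 775/252 - 5138/26601 = 6440333/2234484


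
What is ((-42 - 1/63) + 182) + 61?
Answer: 12662/63 ≈ 200.98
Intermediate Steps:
((-42 - 1/63) + 182) + 61 = (-2647/63 + 182) + 61 = 8819/63 + 61 = 12662/63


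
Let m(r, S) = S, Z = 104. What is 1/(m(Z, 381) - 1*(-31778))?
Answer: 1/32159 ≈ 3.1095e-5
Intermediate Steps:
1/(m(Z, 381) - 1*(-31778)) = 1/(381 - 1*(-31778)) = 1/(381 + 31778) = 1/32159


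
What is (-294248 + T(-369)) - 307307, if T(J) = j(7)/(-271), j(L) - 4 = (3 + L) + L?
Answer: -163021426/271 ≈ -6.0156e+5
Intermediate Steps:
j(L) = 7 + 2*L (j(L) = 4 + ((3 + L) + L) = 4 + (3 + 2*L) = 7 + 2*L)
T(J) = -21/271 (T(J) = (7 + 2*7)/(-271) = (7 + 14)*(-1/271) = 21*(-1/271) = -21/271)
(-294248 + T(-369)) - 307307 = (-294248 - 21/271) - 307307 = -79741229/271 - 307307 = -163021426/271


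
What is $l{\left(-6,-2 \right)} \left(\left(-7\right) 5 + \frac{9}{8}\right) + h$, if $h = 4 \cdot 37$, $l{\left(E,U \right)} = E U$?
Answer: $- \frac{517}{2} \approx -258.5$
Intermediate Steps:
$h = 148$
$l{\left(-6,-2 \right)} \left(\left(-7\right) 5 + \frac{9}{8}\right) + h = \left(-6\right) \left(-2\right) \left(\left(-7\right) 5 + \frac{9}{8}\right) + 148 = 12 \left(-35 + 9 \cdot \frac{1}{8}\right) + 148 = 12 \left(-35 + \frac{9}{8}\right) + 148 = 12 \left(- \frac{271}{8}\right) + 148 = - \frac{813}{2} + 148 = - \frac{517}{2}$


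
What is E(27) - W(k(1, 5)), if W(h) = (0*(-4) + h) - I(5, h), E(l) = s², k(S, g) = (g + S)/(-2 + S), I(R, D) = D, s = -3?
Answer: 9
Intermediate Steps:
k(S, g) = (S + g)/(-2 + S)
E(l) = 9 (E(l) = (-3)² = 9)
W(h) = 0 (W(h) = (0*(-4) + h) - h = (0 + h) - h = h - h = 0)
E(27) - W(k(1, 5)) = 9 - 1*0 = 9 + 0 = 9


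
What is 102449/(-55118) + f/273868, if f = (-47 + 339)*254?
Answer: -122293423/77015594 ≈ -1.5879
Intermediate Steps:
f = 74168 (f = 292*254 = 74168)
102449/(-55118) + f/273868 = 102449/(-55118) + 74168/273868 = 102449*(-1/55118) + 74168*(1/273868) = -102449/55118 + 18542/68467 = -122293423/77015594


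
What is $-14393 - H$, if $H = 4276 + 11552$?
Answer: $-30221$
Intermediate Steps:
$H = 15828$
$-14393 - H = -14393 - 15828 = -30221$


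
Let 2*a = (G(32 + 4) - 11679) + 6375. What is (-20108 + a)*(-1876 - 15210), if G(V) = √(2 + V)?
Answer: 388877360 - 8543*√38 ≈ 3.8882e+8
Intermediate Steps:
a = -2652 + √38/2 (a = ((√(2 + (32 + 4)) - 11679) + 6375)/2 = ((√(2 + 36) - 11679) + 6375)/2 = ((√38 - 11679) + 6375)/2 = ((-11679 + √38) + 6375)/2 = (-5304 + √38)/2 = -2652 + √38/2 ≈ -2648.9)
(-20108 + a)*(-1876 - 15210) = (-20108 + (-2652 + √38/2))*(-1876 - 15210) = (-22760 + √38/2)*(-17086) = 388877360 - 8543*√38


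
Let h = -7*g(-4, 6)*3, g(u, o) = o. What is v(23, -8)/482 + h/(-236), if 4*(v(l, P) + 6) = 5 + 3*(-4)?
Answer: 58903/113752 ≈ 0.51782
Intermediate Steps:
h = -126 (h = -7*6*3 = -42*3 = -126)
v(l, P) = -31/4 (v(l, P) = -6 + (5 + 3*(-4))/4 = -6 + (5 - 12)/4 = -6 + (¼)*(-7) = -6 - 7/4 = -31/4)
v(23, -8)/482 + h/(-236) = -31/4/482 - 126/(-236) = -31/4*1/482 - 126*(-1/236) = -31/1928 + 63/118 = 58903/113752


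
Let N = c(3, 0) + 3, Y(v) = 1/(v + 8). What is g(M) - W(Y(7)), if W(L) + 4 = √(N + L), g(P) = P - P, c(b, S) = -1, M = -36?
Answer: 4 - √465/15 ≈ 2.5624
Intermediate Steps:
Y(v) = 1/(8 + v)
N = 2 (N = -1 + 3 = 2)
g(P) = 0
W(L) = -4 + √(2 + L)
g(M) - W(Y(7)) = 0 - (-4 + √(2 + 1/(8 + 7))) = 0 - (-4 + √(2 + 1/15)) = 0 - (-4 + √(31/15)) = 0 - (-4 + √465/15) = 0 + (4 - √465/15) = 4 - √465/15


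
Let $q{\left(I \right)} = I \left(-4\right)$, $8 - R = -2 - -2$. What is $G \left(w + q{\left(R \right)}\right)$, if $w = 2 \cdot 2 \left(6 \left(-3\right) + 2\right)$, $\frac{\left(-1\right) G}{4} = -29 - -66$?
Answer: $14208$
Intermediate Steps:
$G = -148$ ($G = - 4 \left(-29 - -66\right) = - 4 \left(-29 + 66\right) = \left(-4\right) 37 = -148$)
$R = 8$ ($R = 8 - \left(-2 - -2\right) = 8 - \left(-2 + 2\right) = 8 - 0 = 8 + 0 = 8$)
$q{\left(I \right)} = - 4 I$
$w = -64$ ($w = 4 \left(-18 + 2\right) = 4 \left(-16\right) = -64$)
$G \left(w + q{\left(R \right)}\right) = - 148 \left(-64 - 32\right) = \left(-148\right) \left(-96\right) = 14208$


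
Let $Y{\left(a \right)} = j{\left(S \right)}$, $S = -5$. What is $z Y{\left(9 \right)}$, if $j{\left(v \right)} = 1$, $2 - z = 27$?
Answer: $-25$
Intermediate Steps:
$z = -25$ ($z = 2 - 27 = -25$)
$Y{\left(a \right)} = 1$
$z Y{\left(9 \right)} = \left(-25\right) 1 = -25$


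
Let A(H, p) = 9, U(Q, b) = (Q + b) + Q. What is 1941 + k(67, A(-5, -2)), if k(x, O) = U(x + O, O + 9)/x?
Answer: 130217/67 ≈ 1943.5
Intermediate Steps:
U(Q, b) = b + 2*Q
k(x, O) = (9 + 2*x + 3*O)/x (k(x, O) = ((O + 9) + 2*(x + O))/x = ((9 + O) + 2*(O + x))/x = ((9 + O) + (2*O + 2*x))/x = (9 + 2*x + 3*O)/x)
1941 + k(67, A(-5, -2)) = 1941 + (9 + 2*67 + 3*9)/67 = 1941 + (9 + 134 + 27)/67 = 1941 + (1/67)*170 = 1941 + 170/67 = 130217/67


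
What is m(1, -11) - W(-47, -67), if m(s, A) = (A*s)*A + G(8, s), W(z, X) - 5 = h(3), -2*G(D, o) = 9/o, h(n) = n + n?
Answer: 211/2 ≈ 105.50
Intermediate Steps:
h(n) = 2*n
G(D, o) = -9/(2*o)
W(z, X) = 11 (W(z, X) = 5 + 2*3 = 5 + 6 = 11)
m(s, A) = -9/(2*s) + s*A**2 (m(s, A) = (A*s)*A - 9/(2*s) = s*A**2 - 9/(2*s) = -9/(2*s) + s*A**2)
m(1, -11) - W(-47, -67) = (-9/2/1 + 1*(-11)**2) - 1*11 = (-9/2*1 + 1*121) - 11 = (-9/2 + 121) - 11 = 233/2 - 11 = 211/2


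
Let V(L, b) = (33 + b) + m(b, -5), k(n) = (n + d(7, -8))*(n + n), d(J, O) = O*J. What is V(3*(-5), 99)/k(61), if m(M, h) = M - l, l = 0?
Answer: 231/610 ≈ 0.37869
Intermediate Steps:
d(J, O) = J*O
m(M, h) = M (m(M, h) = M - 1*0 = M + 0 = M)
k(n) = 2*n*(-56 + n) (k(n) = (n + 7*(-8))*(n + n) = (n - 56)*(2*n) = (-56 + n)*(2*n) = 2*n*(-56 + n))
V(L, b) = 33 + 2*b (V(L, b) = (33 + b) + b = 33 + 2*b)
V(3*(-5), 99)/k(61) = (33 + 2*99)/((2*61*(-56 + 61))) = (33 + 198)/((2*61*5)) = 231/610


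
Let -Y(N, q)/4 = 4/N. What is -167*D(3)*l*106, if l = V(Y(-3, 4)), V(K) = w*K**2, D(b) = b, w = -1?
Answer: 4531712/3 ≈ 1.5106e+6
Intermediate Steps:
Y(N, q) = -16/N
V(K) = -K**2
l = -256/9 (l = -(-16/(-3))**2 = -(-16*(-1/3))**2 = -(16/3)**2 = -1*256/9 = -256/9 ≈ -28.444)
-167*D(3)*l*106 = -501*(-256)/9*106 = -167*(-256/3)*106 = (42752/3)*106 = 4531712/3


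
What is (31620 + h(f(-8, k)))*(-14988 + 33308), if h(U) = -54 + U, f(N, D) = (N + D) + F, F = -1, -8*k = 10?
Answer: 578101340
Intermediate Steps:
k = -5/4 (k = -1/8*10 = -5/4 ≈ -1.2500)
f(N, D) = -1 + D + N (f(N, D) = (N + D) - 1 = (D + N) - 1 = -1 + D + N)
(31620 + h(f(-8, k)))*(-14988 + 33308) = (31620 + (-54 + (-1 - 5/4 - 8)))*(-14988 + 33308) = (31620 + (-54 - 41/4))*18320 = (31620 - 257/4)*18320 = (126223/4)*18320 = 578101340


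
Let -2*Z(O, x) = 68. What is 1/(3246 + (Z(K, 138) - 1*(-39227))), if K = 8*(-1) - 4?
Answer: 1/42439 ≈ 2.3563e-5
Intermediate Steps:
K = -12 (K = -8 - 4 = -12)
Z(O, x) = -34 (Z(O, x) = -½*68 = -34)
1/(3246 + (Z(K, 138) - 1*(-39227))) = 1/(3246 + (-34 - 1*(-39227))) = 1/(3246 + (-34 + 39227)) = 1/(3246 + 39193) = 1/42439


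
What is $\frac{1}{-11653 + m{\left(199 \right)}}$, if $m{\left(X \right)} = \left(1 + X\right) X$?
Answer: $\frac{1}{28147} \approx 3.5528 \cdot 10^{-5}$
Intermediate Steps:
$m{\left(X \right)} = X \left(1 + X\right)$
$\frac{1}{-11653 + m{\left(199 \right)}} = \frac{1}{-11653 + 199 \left(1 + 199\right)} = \frac{1}{-11653 + 199 \cdot 200} = \frac{1}{-11653 + 39800} = \frac{1}{28147}$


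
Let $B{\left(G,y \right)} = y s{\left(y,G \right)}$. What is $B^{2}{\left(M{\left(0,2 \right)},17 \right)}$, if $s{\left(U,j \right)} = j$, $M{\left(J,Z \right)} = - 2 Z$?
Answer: $4624$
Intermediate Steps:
$B{\left(G,y \right)} = G y$ ($B{\left(G,y \right)} = y G = G y$)
$B^{2}{\left(M{\left(0,2 \right)},17 \right)} = \left(\left(-2\right) 2 \cdot 17\right)^{2} = \left(\left(-4\right) 17\right)^{2} = \left(-68\right)^{2} = 4624$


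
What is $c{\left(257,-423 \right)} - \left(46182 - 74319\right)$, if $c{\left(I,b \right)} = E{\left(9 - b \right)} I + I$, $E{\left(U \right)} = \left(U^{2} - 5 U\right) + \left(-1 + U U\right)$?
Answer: $95397753$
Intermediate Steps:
$E{\left(U \right)} = -1 - 5 U + 2 U^{2}$ ($E{\left(U \right)} = \left(U^{2} - 5 U\right) + \left(-1 + U^{2}\right) = -1 - 5 U + 2 U^{2}$)
$c{\left(I,b \right)} = I + I \left(-46 + 2 \left(9 - b\right)^{2} + 5 b\right)$ ($c{\left(I,b \right)} = \left(-1 - 5 \left(9 - b\right) + 2 \left(9 - b\right)^{2}\right) I + I = \left(-1 + \left(-45 + 5 b\right) + 2 \left(9 - b\right)^{2}\right) I + I = \left(-46 + 2 \left(9 - b\right)^{2} + 5 b\right) I + I = I \left(-46 + 2 \left(9 - b\right)^{2} + 5 b\right) + I = I + I \left(-46 + 2 \left(9 - b\right)^{2} + 5 b\right)$)
$c{\left(257,-423 \right)} - \left(46182 - 74319\right) = 257 \left(117 - -13113 + 2 \left(-423\right)^{2}\right) - \left(46182 - 74319\right) = 257 \left(117 + 13113 + 2 \cdot 178929\right) - \left(46182 - 74319\right) = 257 \left(117 + 13113 + 357858\right) - -28137 = 257 \cdot 371088 + 28137 = 95369616 + 28137 = 95397753$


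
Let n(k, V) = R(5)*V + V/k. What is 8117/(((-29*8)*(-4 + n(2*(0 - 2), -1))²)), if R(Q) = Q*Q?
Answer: -16234/383525 ≈ -0.042328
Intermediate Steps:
R(Q) = Q²
n(k, V) = 25*V + V/k (n(k, V) = 5²*V + V/k = 25*V + V/k)
8117/(((-29*8)*(-4 + n(2*(0 - 2), -1))²)) = 8117/(((-29*8)*(-4 + (25*(-1) - 1/(2*(0 - 2))))²)) = 8117/((-232*(-4 + (-25 - 1/(2*(-2))))²)) = 8117/((-232*(-4 + (-25 - 1/(-4)))²)) = 8117/((-232*(-4 + (-25 - 1*(-¼)))²)) = 8117/((-232*(-4 + (-25 + ¼))²)) = 8117/((-232*(-4 - 99/4)²)) = 8117/((-232*(-115/4)²)) = 8117/((-232*13225/16)) = 8117/(-383525/2) = 8117*(-2/383525) = -16234/383525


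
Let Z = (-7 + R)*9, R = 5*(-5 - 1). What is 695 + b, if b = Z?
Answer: 362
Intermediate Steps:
R = -30 (R = 5*(-6) = -30)
Z = -333 (Z = (-7 - 30)*9 = -37*9 = -333)
b = -333
695 + b = 695 - 333 = 362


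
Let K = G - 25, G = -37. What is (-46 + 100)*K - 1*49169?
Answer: -52517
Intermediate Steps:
K = -62 (K = -37 - 25 = -62)
(-46 + 100)*K - 1*49169 = (-46 + 100)*(-62) - 1*49169 = 54*(-62) - 49169 = -3348 - 49169 = -52517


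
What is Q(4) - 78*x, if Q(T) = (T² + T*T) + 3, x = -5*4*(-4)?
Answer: -6205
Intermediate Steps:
x = 80 (x = -20*(-4) = 80)
Q(T) = 3 + 2*T² (Q(T) = (T² + T²) + 3 = 2*T² + 3 = 3 + 2*T²)
Q(4) - 78*x = (3 + 2*4²) - 78*80 = (3 + 2*16) - 6240 = (3 + 32) - 6240 = 35 - 6240 = -6205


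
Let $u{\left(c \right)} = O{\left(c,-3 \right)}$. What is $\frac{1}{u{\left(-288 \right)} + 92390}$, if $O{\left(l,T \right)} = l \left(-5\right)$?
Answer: $\frac{1}{93830} \approx 1.0658 \cdot 10^{-5}$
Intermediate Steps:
$O{\left(l,T \right)} = - 5 l$
$u{\left(c \right)} = - 5 c$
$\frac{1}{u{\left(-288 \right)} + 92390} = \frac{1}{\left(-5\right) \left(-288\right) + 92390} = \frac{1}{1440 + 92390} = \frac{1}{93830}$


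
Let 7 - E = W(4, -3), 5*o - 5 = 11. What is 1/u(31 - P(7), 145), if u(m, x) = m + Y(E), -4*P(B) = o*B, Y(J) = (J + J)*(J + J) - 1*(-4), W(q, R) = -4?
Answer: 5/2623 ≈ 0.0019062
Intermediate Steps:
o = 16/5 (o = 1 + (1/5)*11 = 1 + 11/5 = 16/5 ≈ 3.2000)
E = 11 (E = 7 - 1*(-4) = 7 + 4 = 11)
Y(J) = 4 + 4*J**2 (Y(J) = (2*J)*(2*J) + 4 = 4*J**2 + 4 = 4 + 4*J**2)
P(B) = -4*B/5
u(m, x) = 488 + m (u(m, x) = m + (4 + 4*11**2) = m + (4 + 4*121) = m + (4 + 484) = m + 488 = 488 + m)
1/u(31 - P(7), 145) = 1/(488 + (31 - (-4)*7/5)) = 1/(488 + (31 - 1*(-28/5))) = 1/(488 + (31 + 28/5)) = 1/(488 + 183/5) = 1/(2623/5) = 5/2623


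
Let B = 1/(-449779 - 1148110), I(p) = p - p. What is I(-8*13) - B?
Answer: 1/1597889 ≈ 6.2583e-7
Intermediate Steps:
I(p) = 0
B = -1/1597889 (B = 1/(-1597889) = -1/1597889 ≈ -6.2583e-7)
I(-8*13) - B = 0 - 1*(-1/1597889) = 0 + 1/1597889 = 1/1597889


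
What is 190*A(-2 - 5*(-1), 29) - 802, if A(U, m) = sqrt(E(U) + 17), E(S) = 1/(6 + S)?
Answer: -802 + 190*sqrt(154)/3 ≈ -16.054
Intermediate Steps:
A(U, m) = sqrt(17 + 1/(6 + U)) (A(U, m) = sqrt(1/(6 + U) + 17) = sqrt(17 + 1/(6 + U)))
190*A(-2 - 5*(-1), 29) - 802 = 190*sqrt((103 + 17*(-2 - 5*(-1)))/(6 + (-2 - 5*(-1)))) - 802 = 190*sqrt((103 + 17*(-2 + 5))/(6 + (-2 + 5))) - 802 = 190*sqrt((103 + 17*3)/(6 + 3)) - 802 = 190*sqrt((103 + 51)/9) - 802 = 190*sqrt((1/9)*154) - 802 = 190*sqrt(154/9) - 802 = 190*(sqrt(154)/3) - 802 = 190*sqrt(154)/3 - 802 = -802 + 190*sqrt(154)/3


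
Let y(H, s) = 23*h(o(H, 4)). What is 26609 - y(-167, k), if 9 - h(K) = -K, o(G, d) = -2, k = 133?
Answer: 26448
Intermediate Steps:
h(K) = 9 + K (h(K) = 9 - (-1)*K = 9 + K)
y(H, s) = 161 (y(H, s) = 23*(9 - 2) = 23*7 = 161)
26609 - y(-167, k) = 26609 - 1*161 = 26609 - 161 = 26448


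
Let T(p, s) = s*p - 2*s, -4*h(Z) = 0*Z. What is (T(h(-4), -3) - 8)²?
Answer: 4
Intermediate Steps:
h(Z) = 0 (h(Z) = -0*Z = -¼*0 = 0)
T(p, s) = -2*s + p*s (T(p, s) = p*s - 2*s = -2*s + p*s)
(T(h(-4), -3) - 8)² = (-3*(-2 + 0) - 8)² = (-3*(-2) - 8)² = (6 - 8)² = (-2)² = 4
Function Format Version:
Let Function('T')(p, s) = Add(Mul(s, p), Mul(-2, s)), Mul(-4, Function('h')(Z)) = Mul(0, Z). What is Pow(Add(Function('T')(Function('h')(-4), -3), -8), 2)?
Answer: 4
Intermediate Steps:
Function('h')(Z) = 0 (Function('h')(Z) = Mul(Rational(-1, 4), Mul(0, Z)) = Mul(Rational(-1, 4), 0) = 0)
Function('T')(p, s) = Add(Mul(-2, s), Mul(p, s)) (Function('T')(p, s) = Add(Mul(p, s), Mul(-2, s)) = Add(Mul(-2, s), Mul(p, s)))
Pow(Add(Function('T')(Function('h')(-4), -3), -8), 2) = Pow(Add(Mul(-3, Add(-2, 0)), -8), 2) = Pow(Add(Mul(-3, -2), -8), 2) = Pow(Add(6, -8), 2) = Pow(-2, 2) = 4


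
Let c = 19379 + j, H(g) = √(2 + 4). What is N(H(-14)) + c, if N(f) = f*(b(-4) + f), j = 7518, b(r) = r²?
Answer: 26903 + 16*√6 ≈ 26942.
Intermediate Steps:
H(g) = √6
c = 26897 (c = 19379 + 7518 = 26897)
N(f) = f*(16 + f) (N(f) = f*((-4)² + f) = f*(16 + f))
N(H(-14)) + c = √6*(16 + √6) + 26897 = 26897 + √6*(16 + √6)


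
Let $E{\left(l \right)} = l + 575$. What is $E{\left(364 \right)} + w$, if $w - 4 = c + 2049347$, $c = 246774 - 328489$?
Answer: $1968575$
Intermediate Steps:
$c = -81715$
$E{\left(l \right)} = 575 + l$
$w = 1967636$ ($w = 4 + \left(-81715 + 2049347\right) = 4 + 1967632 = 1967636$)
$E{\left(364 \right)} + w = \left(575 + 364\right) + 1967636 = 939 + 1967636 = 1968575$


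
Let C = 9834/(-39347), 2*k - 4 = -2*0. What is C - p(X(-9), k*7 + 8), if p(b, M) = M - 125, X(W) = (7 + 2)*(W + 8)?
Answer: 367537/3577 ≈ 102.75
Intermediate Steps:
k = 2 (k = 2 + (-2*0)/2 = 2 + (½)*0 = 2 + 0 = 2)
X(W) = 72 + 9*W (X(W) = 9*(8 + W) = 72 + 9*W)
p(b, M) = -125 + M
C = -894/3577 (C = 9834*(-1/39347) = -894/3577 ≈ -0.24993)
C - p(X(-9), k*7 + 8) = -894/3577 - (-125 + (2*7 + 8)) = -894/3577 - (-125 + (14 + 8)) = -894/3577 - (-125 + 22) = -894/3577 - 1*(-103) = -894/3577 + 103 = 367537/3577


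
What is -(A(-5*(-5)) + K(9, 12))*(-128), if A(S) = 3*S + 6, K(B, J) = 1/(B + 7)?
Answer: 10376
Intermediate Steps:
K(B, J) = 1/(7 + B)
A(S) = 6 + 3*S
-(A(-5*(-5)) + K(9, 12))*(-128) = -((6 + 3*(-5*(-5))) + 1/(7 + 9))*(-128) = -((6 + 3*25) + 1/16)*(-128) = -((6 + 75) + 1/16)*(-128) = -(81 + 1/16)*(-128) = -1297*(-128)/16 = -1*(-10376) = 10376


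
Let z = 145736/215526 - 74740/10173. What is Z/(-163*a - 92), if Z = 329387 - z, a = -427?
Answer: 120368462414023/25400279962497 ≈ 4.7389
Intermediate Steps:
z = -2437640152/365424333 (z = 145736*(1/215526) - 74740*1/10173 = 72868/107763 - 74740/10173 = -2437640152/365424333 ≈ -6.6707)
Z = 120368462414023/365424333 (Z = 329387 - 1*(-2437640152/365424333) = 329387 + 2437640152/365424333 = 120368462414023/365424333 ≈ 3.2939e+5)
Z/(-163*a - 92) = 120368462414023/(365424333*(-163*(-427) - 92)) = 120368462414023/(365424333*(69601 - 92)) = (120368462414023/365424333)/69509 = (120368462414023/365424333)*(1/69509) = 120368462414023/25400279962497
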